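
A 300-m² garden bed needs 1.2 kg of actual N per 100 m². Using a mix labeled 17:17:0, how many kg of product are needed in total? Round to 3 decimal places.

21.176 kg

Product per 100 m² = 1.2 / 17% = 7.05882 kg.
Total product = 7.05882 × 300 / 100 = 21.17647 kg.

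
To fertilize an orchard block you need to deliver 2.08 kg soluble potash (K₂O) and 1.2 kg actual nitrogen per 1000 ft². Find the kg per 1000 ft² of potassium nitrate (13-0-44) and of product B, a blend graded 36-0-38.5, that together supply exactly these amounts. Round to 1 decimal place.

With a, b = kg per 1000 ft² of potassium nitrate and product B:
K₂O: 0.44·a + 0.385·b = 2.08
N: 0.13·a + 0.36·b = 1.2
Eliminate a: (row1) − 0.44/0.13·(row2) → -0.833462·b = -1.98154, so b = 2.37748.
Back-substitute: a = (2.08 − 0.385·2.37748) / 0.44 = 2.64698.

2.6 kg potassium nitrate, 2.4 kg product B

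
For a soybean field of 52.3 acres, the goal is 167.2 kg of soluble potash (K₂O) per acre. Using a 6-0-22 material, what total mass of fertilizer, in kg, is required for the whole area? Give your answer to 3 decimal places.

39748.000 kg

Product per acre = 167.2 / 22% = 760 kg.
Total product = 760 × 52.3 = 39748 kg.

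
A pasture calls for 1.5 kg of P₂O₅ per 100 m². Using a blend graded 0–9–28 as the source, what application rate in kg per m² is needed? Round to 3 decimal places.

0.167 kg of product per sq m

Product per 100 m² = 1.5 / 9% = 16.6667 kg.
Convert to per m²: 16.6667 × 0.01 = 0.166667 kg.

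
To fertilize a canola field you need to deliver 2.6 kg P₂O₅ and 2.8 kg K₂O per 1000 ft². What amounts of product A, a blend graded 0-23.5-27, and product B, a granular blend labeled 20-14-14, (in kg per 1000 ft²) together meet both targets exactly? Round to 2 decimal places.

Per-1000 ft² balance (a = product A, b = product B):
P₂O₅: 0.235·a + 0.14·b = 2.6
K₂O: 0.27·a + 0.14·b = 2.8
Solving simultaneously: a = 5.71429, b = 8.97959.

5.71 kg product A, 8.98 kg product B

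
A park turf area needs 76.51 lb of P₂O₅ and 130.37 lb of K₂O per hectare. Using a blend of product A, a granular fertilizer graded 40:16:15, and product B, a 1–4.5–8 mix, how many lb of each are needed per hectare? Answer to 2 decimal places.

Let a = lb of product A, b = lb of product B (per hectare).
P₂O₅: 0.16·a + 0.045·b = 76.51
K₂O: 0.15·a + 0.08·b = 130.37
Eliminate b: (row1) − 0.045/0.08·(row2) → 0.075625·a = 3.17688, so a = 42.0083.
Then b = (130.37 − 0.15·42.0083) / 0.08 = 1550.8595.

42.01 lb product A, 1550.86 lb product B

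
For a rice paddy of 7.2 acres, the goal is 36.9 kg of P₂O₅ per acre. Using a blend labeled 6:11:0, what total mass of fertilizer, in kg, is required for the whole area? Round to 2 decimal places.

Product per acre = 36.9 / 11% = 335.455 kg.
Total product = 335.455 × 7.2 = 2415.273 kg.

2415.27 kg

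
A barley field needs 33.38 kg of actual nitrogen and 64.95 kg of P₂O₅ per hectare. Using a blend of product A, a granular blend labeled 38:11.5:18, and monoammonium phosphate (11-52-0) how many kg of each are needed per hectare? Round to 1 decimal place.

Let a = kg of product A, b = kg of monoammonium phosphate (per hectare).
N: 0.38·a + 0.11·b = 33.38
P₂O₅: 0.115·a + 0.52·b = 64.95
Eliminate a: (row1) − 0.38/0.115·(row2) → -1.60826·b = -181.237, so b = 112.692.
Back-substitute: a = (33.38 − 0.11·112.692) / 0.38 = 55.2209.

55.2 kg product A, 112.7 kg monoammonium phosphate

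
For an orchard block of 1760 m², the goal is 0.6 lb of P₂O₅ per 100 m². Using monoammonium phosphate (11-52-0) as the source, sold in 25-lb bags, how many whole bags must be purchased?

1 bags

Product per 100 m² = 0.6 / 52% = 1.15385 lb.
Total product = 1.15385 × 1760 / 100 = 20.3077 lb.
Bags = ⌈20.3077 / 25⌉ = 1.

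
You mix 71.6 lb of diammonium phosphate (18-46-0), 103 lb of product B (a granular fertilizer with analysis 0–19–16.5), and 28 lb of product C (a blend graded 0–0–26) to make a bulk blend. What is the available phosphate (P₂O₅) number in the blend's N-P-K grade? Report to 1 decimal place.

25.9% P₂O₅

Total mass = 71.6 + 103 + 28 = 202.6 lb.
P₂O₅ mass = 46%×71.6 + 19%×103 + 0%×28 = 52.506 lb.
% P₂O₅ = 52.506 / 202.6 = 25.9161%.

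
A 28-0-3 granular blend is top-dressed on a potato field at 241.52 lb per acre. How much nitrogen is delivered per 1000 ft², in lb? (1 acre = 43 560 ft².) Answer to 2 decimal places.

nitrogen per acre = 241.52 × 28% = 67.6256 lb.
Convert to per 1000 ft²: 67.6256 × 0.0229568 = 1.55247 lb.

1.55 lb N per thousand sq ft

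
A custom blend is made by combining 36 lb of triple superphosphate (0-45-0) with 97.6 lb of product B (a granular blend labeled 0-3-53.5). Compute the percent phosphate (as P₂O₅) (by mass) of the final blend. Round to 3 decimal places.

14.317% P₂O₅

Total mass = 36 + 97.6 = 133.6 lb.
P₂O₅ mass = 45%×36 + 3%×97.6 = 19.128 lb.
% P₂O₅ = 19.128 / 133.6 = 14.3174%.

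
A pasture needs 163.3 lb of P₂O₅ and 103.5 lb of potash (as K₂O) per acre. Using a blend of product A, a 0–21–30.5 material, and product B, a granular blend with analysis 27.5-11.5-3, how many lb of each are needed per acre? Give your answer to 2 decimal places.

243.39 lb product A, 975.55 lb product B

Let a = lb of product A, b = lb of product B (per acre).
P₂O₅: 0.21·a + 0.115·b = 163.3
K₂O: 0.305·a + 0.03·b = 103.5
Solving simultaneously: a = 243.388, b = 975.552.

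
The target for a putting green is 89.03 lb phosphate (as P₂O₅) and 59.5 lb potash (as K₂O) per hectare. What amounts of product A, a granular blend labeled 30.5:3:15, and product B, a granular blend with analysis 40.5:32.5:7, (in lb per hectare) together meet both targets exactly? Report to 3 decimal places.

With a, b = lb per hectare of product A and product B:
P₂O₅: 0.03·a + 0.325·b = 89.03
K₂O: 0.15·a + 0.07·b = 59.5
Solving simultaneously: a = 280.9303, b = 248.0064.

280.930 lb product A, 248.006 lb product B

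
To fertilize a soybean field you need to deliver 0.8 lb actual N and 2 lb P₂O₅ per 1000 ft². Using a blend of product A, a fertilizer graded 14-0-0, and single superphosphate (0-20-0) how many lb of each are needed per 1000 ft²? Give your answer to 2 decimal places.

With a, b = lb per 1000 ft² of product A and single superphosphate:
N: 0.14·a + 0·b = 0.8
P₂O₅: 0·a + 0.2·b = 2
Solving simultaneously: a = 5.71429, b = 10.

5.71 lb product A, 10.00 lb single superphosphate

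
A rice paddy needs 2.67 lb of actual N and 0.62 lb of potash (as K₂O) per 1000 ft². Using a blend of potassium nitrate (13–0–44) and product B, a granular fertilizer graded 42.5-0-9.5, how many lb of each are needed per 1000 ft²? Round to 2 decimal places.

0.06 lb potassium nitrate, 6.27 lb product B

With a, b = lb per 1000 ft² of potassium nitrate and product B:
N: 0.13·a + 0.425·b = 2.67
K₂O: 0.44·a + 0.095·b = 0.62
Eliminate b: (row1) − 0.425/0.095·(row2) → -1.83842·a = -0.103684, so a = 0.0563985.
Then b = (0.62 − 0.44·0.0563985) / 0.095 = 6.2651.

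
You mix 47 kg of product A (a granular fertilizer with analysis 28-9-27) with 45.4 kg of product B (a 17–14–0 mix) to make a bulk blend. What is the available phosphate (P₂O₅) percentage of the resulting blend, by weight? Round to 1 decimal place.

11.5% P₂O₅

Total mass = 47 + 45.4 = 92.4 kg.
P₂O₅ mass = 9%×47 + 14%×45.4 = 10.586 kg.
% P₂O₅ = 10.586 / 92.4 = 11.4567%.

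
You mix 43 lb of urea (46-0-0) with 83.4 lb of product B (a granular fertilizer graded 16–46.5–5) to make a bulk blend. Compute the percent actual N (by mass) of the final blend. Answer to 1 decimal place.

26.2% N

Total mass = 43 + 83.4 = 126.4 lb.
N mass = 46%×43 + 16%×83.4 = 33.124 lb.
% N = 33.124 / 126.4 = 26.2057%.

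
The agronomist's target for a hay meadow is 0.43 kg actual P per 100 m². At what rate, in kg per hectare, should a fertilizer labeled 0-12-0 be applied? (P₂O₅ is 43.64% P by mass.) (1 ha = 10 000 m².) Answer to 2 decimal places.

As P₂O₅: 0.43 / 0.4364 = 0.985335 kg per 100 m².
Product per 100 m² = 0.985335 / 12% = 8.21112 kg.
Convert to per hectare: 8.21112 × 100 = 821.112 kg.

821.11 kg of product per hectare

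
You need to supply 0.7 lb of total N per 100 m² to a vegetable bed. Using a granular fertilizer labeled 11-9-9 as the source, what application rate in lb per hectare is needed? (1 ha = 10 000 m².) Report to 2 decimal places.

Product per 100 m² = 0.7 / 11% = 6.36364 lb.
Convert to per hectare: 6.36364 × 100 = 636.364 lb.

636.36 lb of product per hectare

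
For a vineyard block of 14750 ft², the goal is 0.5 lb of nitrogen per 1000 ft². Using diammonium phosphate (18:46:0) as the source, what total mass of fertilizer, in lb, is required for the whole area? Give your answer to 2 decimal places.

Product per 1000 ft² = 0.5 / 18% = 2.77778 lb.
Total product = 2.77778 × 14750 / 1000 = 40.9722 lb.

40.97 lb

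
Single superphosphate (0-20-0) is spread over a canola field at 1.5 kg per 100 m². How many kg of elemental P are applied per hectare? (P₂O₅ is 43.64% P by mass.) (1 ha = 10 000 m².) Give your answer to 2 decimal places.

13.09 kg P per hectare

P₂O₅ per 100 m² = 1.5 × 20% = 0.3 kg.
Elemental P = 0.3 × 0.4364 = 0.13092 kg per 100 m².
Convert to per hectare: 0.13092 × 100 = 13.092 kg.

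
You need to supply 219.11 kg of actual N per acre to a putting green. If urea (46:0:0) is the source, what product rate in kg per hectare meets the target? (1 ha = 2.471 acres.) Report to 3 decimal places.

1177.002 kg of product per hectare

Product per acre = 219.11 / 46% = 476.326 kg.
Convert to per hectare: 476.326 × 2.471 = 1177.0018 kg.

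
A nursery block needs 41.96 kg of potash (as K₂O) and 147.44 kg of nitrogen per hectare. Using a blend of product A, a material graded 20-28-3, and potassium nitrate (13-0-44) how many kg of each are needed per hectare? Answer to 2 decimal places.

With a, b = kg per hectare of product A and potassium nitrate:
K₂O: 0.03·a + 0.44·b = 41.96
N: 0.2·a + 0.13·b = 147.44
Eliminate b: (row1) − 0.44/0.13·(row2) → -0.646923·a = -457.068, so a = 706.526.
Then b = (147.44 − 0.2·706.526) / 0.13 = 47.1914.

706.53 kg product A, 47.19 kg potassium nitrate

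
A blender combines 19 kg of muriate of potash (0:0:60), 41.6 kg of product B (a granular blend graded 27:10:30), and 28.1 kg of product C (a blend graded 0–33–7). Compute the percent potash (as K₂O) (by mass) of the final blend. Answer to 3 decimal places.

29.140% K₂O

Total mass = 19 + 41.6 + 28.1 = 88.7 kg.
K₂O mass = 60%×19 + 30%×41.6 + 7%×28.1 = 25.847 kg.
% K₂O = 25.847 / 88.7 = 29.1398%.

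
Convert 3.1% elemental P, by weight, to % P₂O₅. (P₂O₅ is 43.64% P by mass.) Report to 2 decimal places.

%P₂O₅ = 3.1 / 0.4364 = 7.10357%.

7.10% P₂O₅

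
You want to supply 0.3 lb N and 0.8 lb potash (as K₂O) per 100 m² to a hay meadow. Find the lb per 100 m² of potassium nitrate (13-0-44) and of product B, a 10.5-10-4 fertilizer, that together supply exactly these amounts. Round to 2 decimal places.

Per-100 m² balance (a = potassium nitrate, b = product B):
N: 0.13·a + 0.105·b = 0.3
K₂O: 0.44·a + 0.04·b = 0.8
Solving simultaneously: a = 1.7561, b = 0.682927.

1.76 lb potassium nitrate, 0.68 lb product B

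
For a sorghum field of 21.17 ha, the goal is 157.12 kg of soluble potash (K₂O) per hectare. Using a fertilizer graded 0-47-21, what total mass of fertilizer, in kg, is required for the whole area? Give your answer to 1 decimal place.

Product per hectare = 157.12 / 21% = 748.19 kg.
Total product = 748.19 × 21.17 = 15839.19 kg.

15839.2 kg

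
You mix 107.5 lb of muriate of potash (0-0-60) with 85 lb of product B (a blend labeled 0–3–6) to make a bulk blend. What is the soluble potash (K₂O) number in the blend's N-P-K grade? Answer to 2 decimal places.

36.16% K₂O

Total mass = 107.5 + 85 = 192.5 lb.
K₂O mass = 60%×107.5 + 6%×85 = 69.6 lb.
% K₂O = 69.6 / 192.5 = 36.1558%.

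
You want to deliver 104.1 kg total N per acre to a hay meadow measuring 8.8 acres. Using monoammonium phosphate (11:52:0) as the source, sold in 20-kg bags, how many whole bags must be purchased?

417 bags

Product per acre = 104.1 / 11% = 946.364 kg.
Total product = 946.364 × 8.8 = 8328 kg.
Bags = ⌈8328 / 20⌉ = 417.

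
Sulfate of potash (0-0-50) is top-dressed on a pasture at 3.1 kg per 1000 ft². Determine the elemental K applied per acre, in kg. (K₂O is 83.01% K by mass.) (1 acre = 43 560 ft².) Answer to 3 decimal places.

K₂O per 1000 ft² = 3.1 × 50% = 1.55 kg.
Elemental K = 1.55 × 0.8301 = 1.28665 kg per 1000 ft².
Convert to per acre: 1.28665 × 43.56 = 56.0467 kg.

56.047 kg K per acre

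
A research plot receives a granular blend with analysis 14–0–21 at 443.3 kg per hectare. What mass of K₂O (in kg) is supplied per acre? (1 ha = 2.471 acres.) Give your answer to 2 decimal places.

K₂O per hectare = 443.3 × 21% = 93.093 kg.
Convert to per acre: 93.093 × 0.404694 = 37.6742 kg.

37.67 kg K₂O per acre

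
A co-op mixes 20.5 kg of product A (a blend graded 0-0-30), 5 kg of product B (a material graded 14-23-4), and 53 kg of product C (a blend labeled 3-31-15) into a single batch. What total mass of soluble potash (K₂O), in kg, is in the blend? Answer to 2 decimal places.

14.30 kg K₂O

K₂O mass = 30%×20.5 + 4%×5 + 15%×53 = 14.3 kg.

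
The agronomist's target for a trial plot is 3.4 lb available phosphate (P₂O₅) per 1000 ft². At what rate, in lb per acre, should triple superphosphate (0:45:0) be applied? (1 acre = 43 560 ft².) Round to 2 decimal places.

Product per 1000 ft² = 3.4 / 45% = 7.55556 lb.
Convert to per acre: 7.55556 × 43.56 = 329.12 lb.

329.12 lb of product per acre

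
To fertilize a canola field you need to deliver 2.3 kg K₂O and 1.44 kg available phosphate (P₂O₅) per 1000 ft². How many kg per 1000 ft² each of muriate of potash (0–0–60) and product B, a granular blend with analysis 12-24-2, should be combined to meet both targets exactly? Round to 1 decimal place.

With a, b = kg per 1000 ft² of muriate of potash and product B:
K₂O: 0.6·a + 0.02·b = 2.3
P₂O₅: 0·a + 0.24·b = 1.44
Solving simultaneously: a = 3.63333, b = 6.

3.6 kg muriate of potash, 6.0 kg product B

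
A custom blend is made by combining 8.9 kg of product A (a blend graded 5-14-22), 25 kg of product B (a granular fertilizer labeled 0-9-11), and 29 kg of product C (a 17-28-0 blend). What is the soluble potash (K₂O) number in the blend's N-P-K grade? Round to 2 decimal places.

Total mass = 8.9 + 25 + 29 = 62.9 kg.
K₂O mass = 22%×8.9 + 11%×25 + 0%×29 = 4.708 kg.
% K₂O = 4.708 / 62.9 = 7.4849%.

7.48% K₂O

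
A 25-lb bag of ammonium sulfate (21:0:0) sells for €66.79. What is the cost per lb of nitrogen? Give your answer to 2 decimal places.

€12.72 per lb N

N in bag = 25 × 21% = 5.25 lb.
Cost per lb N = €66.79 / 5.25 = €12.7219.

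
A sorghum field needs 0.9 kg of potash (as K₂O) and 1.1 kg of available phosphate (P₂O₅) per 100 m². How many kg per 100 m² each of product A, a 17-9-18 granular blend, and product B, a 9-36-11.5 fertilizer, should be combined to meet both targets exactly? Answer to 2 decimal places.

3.63 kg product A, 2.15 kg product B

With a, b = kg per 100 m² of product A and product B:
K₂O: 0.18·a + 0.115·b = 0.9
P₂O₅: 0.09·a + 0.36·b = 1.1
From row1: a = (0.9 − 0.115·b) / 0.18.
Into row2: 0.09·(0.9 − 0.115·b)/0.18 + 0.36·b = 1.1 → b = 2.14876, a = 3.62718.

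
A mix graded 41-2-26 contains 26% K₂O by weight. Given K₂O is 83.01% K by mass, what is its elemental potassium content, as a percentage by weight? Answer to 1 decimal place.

21.6% K

%K = 26 × 0.8301 = 21.5826%.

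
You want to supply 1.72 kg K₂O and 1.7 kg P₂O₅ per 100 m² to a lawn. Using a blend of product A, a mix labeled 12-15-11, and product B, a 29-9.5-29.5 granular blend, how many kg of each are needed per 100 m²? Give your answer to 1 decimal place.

10.0 kg product A, 2.1 kg product B

Let a = kg of product A, b = kg of product B (per 100 m²).
K₂O: 0.11·a + 0.295·b = 1.72
P₂O₅: 0.15·a + 0.095·b = 1.7
Eliminate b: (row1) − 0.295/0.095·(row2) → -0.355789·a = -3.55895, so a = 10.003.
Then b = (1.7 − 0.15·10.003) / 0.095 = 2.10059.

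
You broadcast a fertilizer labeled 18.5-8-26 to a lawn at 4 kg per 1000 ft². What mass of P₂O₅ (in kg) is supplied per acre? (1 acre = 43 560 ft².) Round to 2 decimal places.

13.94 kg P₂O₅ per acre

P₂O₅ per 1000 ft² = 4 × 8% = 0.32 kg.
Convert to per acre: 0.32 × 43.56 = 13.9392 kg.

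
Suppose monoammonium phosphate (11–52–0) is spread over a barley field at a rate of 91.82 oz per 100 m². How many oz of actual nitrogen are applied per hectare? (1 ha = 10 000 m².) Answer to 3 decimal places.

nitrogen per 100 m² = 91.82 × 11% = 10.1002 oz.
Convert to per hectare: 10.1002 × 100 = 1010.02 oz.

1010.020 oz N per hectare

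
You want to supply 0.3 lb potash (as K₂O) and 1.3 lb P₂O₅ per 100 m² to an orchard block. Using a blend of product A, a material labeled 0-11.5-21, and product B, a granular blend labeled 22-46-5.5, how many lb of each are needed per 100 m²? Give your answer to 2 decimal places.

Let a = lb of product A, b = lb of product B (per 100 m²).
K₂O: 0.21·a + 0.055·b = 0.3
P₂O₅: 0.115·a + 0.46·b = 1.3
Eliminate a: (row1) − 0.21/0.115·(row2) → -0.785·b = -2.07391, so b = 2.64193.
Back-substitute: a = (0.3 − 0.055·2.64193) / 0.21 = 0.736638.

0.74 lb product A, 2.64 lb product B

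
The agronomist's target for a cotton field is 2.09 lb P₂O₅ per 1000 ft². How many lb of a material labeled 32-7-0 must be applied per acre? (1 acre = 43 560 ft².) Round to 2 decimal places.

Product per 1000 ft² = 2.09 / 7% = 29.8571 lb.
Convert to per acre: 29.8571 × 43.56 = 1300.577 lb.

1300.58 lb of product per acre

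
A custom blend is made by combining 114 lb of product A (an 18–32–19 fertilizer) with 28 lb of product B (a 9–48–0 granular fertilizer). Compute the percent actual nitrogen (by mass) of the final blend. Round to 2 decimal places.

Total mass = 114 + 28 = 142 lb.
N mass = 18%×114 + 9%×28 = 23.04 lb.
% N = 23.04 / 142 = 16.2254%.

16.23% N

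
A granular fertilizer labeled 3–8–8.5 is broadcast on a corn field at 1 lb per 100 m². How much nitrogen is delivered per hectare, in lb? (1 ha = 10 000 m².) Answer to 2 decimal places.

nitrogen per 100 m² = 1 × 3% = 0.03 lb.
Convert to per hectare: 0.03 × 100 = 3 lb.

3.00 lb N per hectare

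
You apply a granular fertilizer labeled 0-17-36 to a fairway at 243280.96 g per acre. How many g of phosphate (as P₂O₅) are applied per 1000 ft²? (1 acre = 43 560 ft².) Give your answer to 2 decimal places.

P₂O₅ per acre = 243280.96 × 17% = 41357.8 g.
Convert to per 1000 ft²: 41357.8 × 0.0229568 = 949.444 g.

949.44 g P₂O₅ per thousand sq ft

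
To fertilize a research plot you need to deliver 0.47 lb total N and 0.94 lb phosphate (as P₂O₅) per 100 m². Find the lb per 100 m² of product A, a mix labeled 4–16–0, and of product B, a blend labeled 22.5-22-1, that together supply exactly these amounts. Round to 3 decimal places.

With a, b = lb per 100 m² of product A and product B:
N: 0.04·a + 0.225·b = 0.47
P₂O₅: 0.16·a + 0.22·b = 0.94
Eliminate b: (row1) − 0.225/0.22·(row2) → -0.123636·a = -0.491364, so a = 3.97426.
Then b = (0.94 − 0.16·3.97426) / 0.22 = 1.38235.

3.974 lb product A, 1.382 lb product B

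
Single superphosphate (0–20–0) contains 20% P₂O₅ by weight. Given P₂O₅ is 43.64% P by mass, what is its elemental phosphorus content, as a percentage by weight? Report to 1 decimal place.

%P = 20 × 0.4364 = 8.728%.

8.7% P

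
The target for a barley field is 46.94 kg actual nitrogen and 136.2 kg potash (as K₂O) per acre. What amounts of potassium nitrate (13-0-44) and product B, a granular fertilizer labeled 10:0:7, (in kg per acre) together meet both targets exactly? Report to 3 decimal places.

With a, b = kg per acre of potassium nitrate and product B:
N: 0.13·a + 0.1·b = 46.94
K₂O: 0.44·a + 0.07·b = 136.2
Solving simultaneously: a = 296.1089, b = 84.45845.

296.109 kg potassium nitrate, 84.458 kg product B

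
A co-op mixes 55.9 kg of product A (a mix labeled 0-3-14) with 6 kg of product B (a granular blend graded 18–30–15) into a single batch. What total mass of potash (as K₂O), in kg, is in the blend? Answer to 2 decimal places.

8.73 kg K₂O

K₂O mass = 14%×55.9 + 15%×6 = 8.726 kg.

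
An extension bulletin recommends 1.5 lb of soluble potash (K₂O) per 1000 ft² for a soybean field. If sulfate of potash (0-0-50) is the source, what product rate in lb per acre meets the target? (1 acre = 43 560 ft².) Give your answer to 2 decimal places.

130.68 lb of product per acre

Product per 1000 ft² = 1.5 / 50% = 3 lb.
Convert to per acre: 3 × 43.56 = 130.68 lb.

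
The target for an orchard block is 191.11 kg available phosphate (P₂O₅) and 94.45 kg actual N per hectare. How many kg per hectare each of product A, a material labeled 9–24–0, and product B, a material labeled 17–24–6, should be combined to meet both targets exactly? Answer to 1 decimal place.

Per-hectare balance (a = product A, b = product B):
P₂O₅: 0.24·a + 0.24·b = 191.11
N: 0.09·a + 0.17·b = 94.45
Solving simultaneously: a = 511.495, b = 284.797.

511.5 kg product A, 284.8 kg product B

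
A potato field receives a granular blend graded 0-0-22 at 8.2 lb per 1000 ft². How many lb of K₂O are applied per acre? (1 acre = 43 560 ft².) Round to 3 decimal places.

K₂O per 1000 ft² = 8.2 × 22% = 1.804 lb.
Convert to per acre: 1.804 × 43.56 = 78.5822 lb.

78.582 lb K₂O per acre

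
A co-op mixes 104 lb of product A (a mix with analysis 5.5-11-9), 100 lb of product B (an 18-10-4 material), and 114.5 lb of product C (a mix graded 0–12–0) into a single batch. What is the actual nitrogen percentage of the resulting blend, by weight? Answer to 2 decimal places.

7.45% N

Total mass = 104 + 100 + 114.5 = 318.5 lb.
N mass = 5.5%×104 + 18%×100 + 0%×114.5 = 23.72 lb.
% N = 23.72 / 318.5 = 7.44741%.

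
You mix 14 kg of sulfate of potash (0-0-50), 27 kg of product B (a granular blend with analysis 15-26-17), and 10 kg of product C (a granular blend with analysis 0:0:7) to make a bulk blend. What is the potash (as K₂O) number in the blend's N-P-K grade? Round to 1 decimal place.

Total mass = 14 + 27 + 10 = 51 kg.
K₂O mass = 50%×14 + 17%×27 + 7%×10 = 12.29 kg.
% K₂O = 12.29 / 51 = 24.098%.

24.1% K₂O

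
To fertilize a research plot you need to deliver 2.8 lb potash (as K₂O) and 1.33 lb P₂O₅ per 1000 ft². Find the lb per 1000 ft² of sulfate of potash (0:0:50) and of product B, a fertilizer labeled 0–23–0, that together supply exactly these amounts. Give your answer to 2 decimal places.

Let a = lb of sulfate of potash, b = lb of product B (per 1000 ft²).
K₂O: 0.5·a + 0·b = 2.8
P₂O₅: 0·a + 0.23·b = 1.33
Solving simultaneously: a = 5.6, b = 5.78261.

5.60 lb sulfate of potash, 5.78 lb product B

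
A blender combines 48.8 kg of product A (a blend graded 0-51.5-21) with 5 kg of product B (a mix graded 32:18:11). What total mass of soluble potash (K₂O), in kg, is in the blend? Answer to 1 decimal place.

10.8 kg K₂O

K₂O mass = 21%×48.8 + 11%×5 = 10.798 kg.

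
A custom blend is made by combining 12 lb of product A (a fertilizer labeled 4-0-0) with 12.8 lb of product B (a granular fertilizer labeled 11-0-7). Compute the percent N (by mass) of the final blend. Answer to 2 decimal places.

Total mass = 12 + 12.8 = 24.8 lb.
N mass = 4%×12 + 11%×12.8 = 1.888 lb.
% N = 1.888 / 24.8 = 7.6129%.

7.61% N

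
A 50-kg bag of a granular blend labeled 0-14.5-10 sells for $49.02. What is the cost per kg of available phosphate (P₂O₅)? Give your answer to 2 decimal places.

P₂O₅ in bag = 50 × 14.5% = 7.25 kg.
Cost per kg P₂O₅ = $49.02 / 7.25 = $6.7614.

$6.76 per kg P₂O₅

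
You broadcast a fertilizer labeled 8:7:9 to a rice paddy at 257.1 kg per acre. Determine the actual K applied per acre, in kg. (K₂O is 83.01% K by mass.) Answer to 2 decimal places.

K₂O per acre = 257.1 × 9% = 23.139 kg.
Elemental K = 23.139 × 0.8301 = 19.2077 kg per acre.

19.21 kg K per acre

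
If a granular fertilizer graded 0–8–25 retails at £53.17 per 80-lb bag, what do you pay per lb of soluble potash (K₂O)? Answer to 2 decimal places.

K₂O in bag = 80 × 25% = 20 lb.
Cost per lb K₂O = £53.17 / 20 = £2.6585.

£2.66 per lb K₂O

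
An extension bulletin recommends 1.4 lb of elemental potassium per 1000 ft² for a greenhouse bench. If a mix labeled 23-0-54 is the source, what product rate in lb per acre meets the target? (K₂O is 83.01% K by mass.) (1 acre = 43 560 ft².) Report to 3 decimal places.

As K₂O: 1.4 / 0.8301 = 1.68654 lb per 1000 ft².
Product per 1000 ft² = 1.68654 / 54% = 3.12323 lb.
Convert to per acre: 3.12323 × 43.56 = 136.0479 lb.

136.048 lb of product per acre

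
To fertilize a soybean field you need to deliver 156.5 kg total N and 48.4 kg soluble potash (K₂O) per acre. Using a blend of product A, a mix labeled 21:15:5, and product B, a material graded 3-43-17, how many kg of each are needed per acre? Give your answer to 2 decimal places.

735.47 kg product A, 68.39 kg product B

Per-acre balance (a = product A, b = product B):
N: 0.21·a + 0.03·b = 156.5
K₂O: 0.05·a + 0.17·b = 48.4
Eliminate b: (row1) − 0.03/0.17·(row2) → 0.201176·a = 147.959, so a = 735.468.
Then b = (48.4 − 0.05·735.468) / 0.17 = 68.3918.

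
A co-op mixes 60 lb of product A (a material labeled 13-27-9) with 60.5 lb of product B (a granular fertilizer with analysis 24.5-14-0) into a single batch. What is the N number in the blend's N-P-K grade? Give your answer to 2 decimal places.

Total mass = 60 + 60.5 = 120.5 lb.
N mass = 13%×60 + 24.5%×60.5 = 22.6225 lb.
% N = 22.6225 / 120.5 = 18.7739%.

18.77% N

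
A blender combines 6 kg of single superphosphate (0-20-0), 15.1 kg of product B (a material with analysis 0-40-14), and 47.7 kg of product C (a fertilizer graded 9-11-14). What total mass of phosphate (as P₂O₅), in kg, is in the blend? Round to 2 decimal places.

P₂O₅ mass = 20%×6 + 40%×15.1 + 11%×47.7 = 12.487 kg.

12.49 kg P₂O₅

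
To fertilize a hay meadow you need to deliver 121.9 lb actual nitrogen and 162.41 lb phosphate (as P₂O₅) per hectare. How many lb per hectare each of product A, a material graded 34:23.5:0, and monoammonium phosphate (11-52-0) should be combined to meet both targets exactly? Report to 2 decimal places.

301.58 lb product A, 176.04 lb monoammonium phosphate

Let a = lb of product A, b = lb of monoammonium phosphate (per hectare).
N: 0.34·a + 0.11·b = 121.9
P₂O₅: 0.235·a + 0.52·b = 162.41
Eliminate a: (row1) − 0.34/0.235·(row2) → -0.64234·b = -113.076, so b = 176.038.
Back-substitute: a = (121.9 − 0.11·176.038) / 0.34 = 301.576.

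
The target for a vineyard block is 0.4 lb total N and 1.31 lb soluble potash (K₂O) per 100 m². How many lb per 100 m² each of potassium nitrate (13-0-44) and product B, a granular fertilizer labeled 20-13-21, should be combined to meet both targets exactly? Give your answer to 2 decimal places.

2.93 lb potassium nitrate, 0.09 lb product B

With a, b = lb per 100 m² of potassium nitrate and product B:
N: 0.13·a + 0.2·b = 0.4
K₂O: 0.44·a + 0.21·b = 1.31
Eliminate b: (row1) − 0.2/0.21·(row2) → -0.289048·a = -0.847619, so a = 2.93245.
Then b = (1.31 − 0.44·2.93245) / 0.21 = 0.0939044.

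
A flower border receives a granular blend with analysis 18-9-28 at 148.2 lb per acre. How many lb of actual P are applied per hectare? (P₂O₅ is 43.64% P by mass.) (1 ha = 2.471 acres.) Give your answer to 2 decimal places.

14.38 lb P per hectare

P₂O₅ per acre = 148.2 × 9% = 13.338 lb.
Elemental P = 13.338 × 0.4364 = 5.8207 lb per acre.
Convert to per hectare: 5.8207 × 2.471 = 14.383 lb.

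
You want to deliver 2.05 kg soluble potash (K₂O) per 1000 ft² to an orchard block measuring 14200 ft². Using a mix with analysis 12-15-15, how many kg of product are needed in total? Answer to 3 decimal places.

Product per 1000 ft² = 2.05 / 15% = 13.6667 kg.
Total product = 13.6667 × 14200 / 1000 = 194.0667 kg.

194.067 kg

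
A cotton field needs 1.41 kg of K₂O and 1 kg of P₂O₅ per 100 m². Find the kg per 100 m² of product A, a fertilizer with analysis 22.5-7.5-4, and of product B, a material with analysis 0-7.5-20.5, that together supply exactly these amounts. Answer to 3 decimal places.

Let a = kg of product A, b = kg of product B (per 100 m²).
K₂O: 0.04·a + 0.205·b = 1.41
P₂O₅: 0.075·a + 0.075·b = 1
Eliminate b: (row1) − 0.205/0.075·(row2) → -0.165·a = -1.32333, so a = 8.0202.
Then b = (1 − 0.075·8.0202) / 0.075 = 5.31313.

8.020 kg product A, 5.313 kg product B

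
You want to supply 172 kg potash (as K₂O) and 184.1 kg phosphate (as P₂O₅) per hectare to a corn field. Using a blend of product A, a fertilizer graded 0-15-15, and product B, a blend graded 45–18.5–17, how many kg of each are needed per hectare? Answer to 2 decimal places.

232.44 kg product A, 806.67 kg product B

Per-hectare balance (a = product A, b = product B):
K₂O: 0.15·a + 0.17·b = 172
P₂O₅: 0.15·a + 0.185·b = 184.1
Eliminate a: (row1) − 0.15/0.15·(row2) → -0.015·b = -12.1, so b = 806.667.
Back-substitute: a = (172 − 0.17·806.667) / 0.15 = 232.444.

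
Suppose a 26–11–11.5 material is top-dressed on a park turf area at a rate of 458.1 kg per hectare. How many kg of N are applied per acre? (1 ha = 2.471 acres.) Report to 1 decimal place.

nitrogen per hectare = 458.1 × 26% = 119.106 kg.
Convert to per acre: 119.106 × 0.404694 = 48.2015 kg.

48.2 kg N per acre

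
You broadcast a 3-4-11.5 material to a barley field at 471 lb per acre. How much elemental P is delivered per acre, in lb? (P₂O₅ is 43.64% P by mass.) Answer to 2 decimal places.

8.22 lb P per acre

P₂O₅ per acre = 471 × 4% = 18.84 lb.
Elemental P = 18.84 × 0.4364 = 8.22178 lb per acre.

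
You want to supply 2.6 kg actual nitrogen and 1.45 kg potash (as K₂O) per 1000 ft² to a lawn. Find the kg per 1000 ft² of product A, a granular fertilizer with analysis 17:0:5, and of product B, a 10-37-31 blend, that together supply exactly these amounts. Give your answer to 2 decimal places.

With a, b = kg per 1000 ft² of product A and product B:
N: 0.17·a + 0.1·b = 2.6
K₂O: 0.05·a + 0.31·b = 1.45
From row1: a = (2.6 − 0.1·b) / 0.17.
Into row2: 0.05·(2.6 − 0.1·b)/0.17 + 0.31·b = 1.45 → b = 2.44235, a = 13.8574.

13.86 kg product A, 2.44 kg product B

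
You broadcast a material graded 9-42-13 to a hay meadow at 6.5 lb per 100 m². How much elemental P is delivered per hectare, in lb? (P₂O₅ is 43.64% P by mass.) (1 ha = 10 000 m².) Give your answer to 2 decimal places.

P₂O₅ per 100 m² = 6.5 × 42% = 2.73 lb.
Elemental P = 2.73 × 0.4364 = 1.19137 lb per 100 m².
Convert to per hectare: 1.19137 × 100 = 119.137 lb.

119.14 lb P per hectare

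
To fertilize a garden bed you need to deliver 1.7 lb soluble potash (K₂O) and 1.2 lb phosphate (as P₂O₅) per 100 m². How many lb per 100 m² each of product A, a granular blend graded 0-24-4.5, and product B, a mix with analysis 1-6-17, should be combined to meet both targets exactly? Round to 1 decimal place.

With a, b = lb per 100 m² of product A and product B:
K₂O: 0.045·a + 0.17·b = 1.7
P₂O₅: 0.24·a + 0.06·b = 1.2
Eliminate b: (row1) − 0.17/0.06·(row2) → -0.635·a = -1.7, so a = 2.67717.
Then b = (1.2 − 0.24·2.67717) / 0.06 = 9.29134.

2.7 lb product A, 9.3 lb product B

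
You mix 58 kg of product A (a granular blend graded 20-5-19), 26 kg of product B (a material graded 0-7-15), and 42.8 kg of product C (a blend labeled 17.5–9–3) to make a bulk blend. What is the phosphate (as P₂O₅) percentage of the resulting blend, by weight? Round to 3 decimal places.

6.760% P₂O₅

Total mass = 58 + 26 + 42.8 = 126.8 kg.
P₂O₅ mass = 5%×58 + 7%×26 + 9%×42.8 = 8.572 kg.
% P₂O₅ = 8.572 / 126.8 = 6.76025%.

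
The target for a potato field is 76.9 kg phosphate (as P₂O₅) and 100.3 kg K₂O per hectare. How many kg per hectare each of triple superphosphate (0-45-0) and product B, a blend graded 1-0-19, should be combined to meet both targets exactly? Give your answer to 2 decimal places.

Let a = kg of triple superphosphate, b = kg of product B (per hectare).
P₂O₅: 0.45·a + 0·b = 76.9
K₂O: 0·a + 0.19·b = 100.3
Solving simultaneously: a = 170.889, b = 527.8947.

170.89 kg triple superphosphate, 527.89 kg product B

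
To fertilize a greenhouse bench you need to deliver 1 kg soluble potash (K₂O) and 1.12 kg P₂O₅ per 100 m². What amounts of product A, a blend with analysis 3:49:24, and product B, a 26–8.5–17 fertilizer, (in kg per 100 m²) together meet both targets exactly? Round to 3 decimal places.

1.676 kg product A, 3.517 kg product B

With a, b = kg per 100 m² of product A and product B:
K₂O: 0.24·a + 0.17·b = 1
P₂O₅: 0.49·a + 0.085·b = 1.12
Eliminate b: (row1) − 0.17/0.085·(row2) → -0.74·a = -1.24, so a = 1.67568.
Then b = (1.12 − 0.49·1.67568) / 0.085 = 3.51669.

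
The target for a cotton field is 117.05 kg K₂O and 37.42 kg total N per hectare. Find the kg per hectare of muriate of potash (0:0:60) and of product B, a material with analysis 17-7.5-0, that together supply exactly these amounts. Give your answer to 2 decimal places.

195.08 kg muriate of potash, 220.12 kg product B

With a, b = kg per hectare of muriate of potash and product B:
K₂O: 0.6·a + 0·b = 117.05
N: 0·a + 0.17·b = 37.42
Solving simultaneously: a = 195.083, b = 220.118.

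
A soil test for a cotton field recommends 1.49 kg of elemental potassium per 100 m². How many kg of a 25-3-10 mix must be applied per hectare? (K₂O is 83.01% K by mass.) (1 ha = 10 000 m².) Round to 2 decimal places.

As K₂O: 1.49 / 0.8301 = 1.79496 kg per 100 m².
Product per 100 m² = 1.79496 / 10% = 17.9496 kg.
Convert to per hectare: 17.9496 × 100 = 1794.964 kg.

1794.96 kg of product per hectare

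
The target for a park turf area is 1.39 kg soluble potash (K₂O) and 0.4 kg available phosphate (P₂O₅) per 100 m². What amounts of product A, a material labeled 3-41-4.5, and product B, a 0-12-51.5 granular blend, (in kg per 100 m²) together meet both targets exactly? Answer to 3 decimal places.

0.191 kg product A, 2.682 kg product B

Per-100 m² balance (a = product A, b = product B):
K₂O: 0.045·a + 0.515·b = 1.39
P₂O₅: 0.41·a + 0.12·b = 0.4
From row1: a = (1.39 − 0.515·b) / 0.045.
Into row2: 0.41·(1.39 − 0.515·b)/0.045 + 0.12·b = 0.4 → b = 2.68238, a = 0.190522.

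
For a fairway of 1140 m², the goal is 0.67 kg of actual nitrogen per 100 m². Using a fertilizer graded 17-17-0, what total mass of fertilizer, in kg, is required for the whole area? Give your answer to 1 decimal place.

Product per 100 m² = 0.67 / 17% = 3.94118 kg.
Total product = 3.94118 × 1140 / 100 = 44.9294 kg.

44.9 kg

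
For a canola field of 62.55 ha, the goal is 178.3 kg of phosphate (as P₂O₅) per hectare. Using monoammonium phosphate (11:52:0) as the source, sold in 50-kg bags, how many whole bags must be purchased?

Product per hectare = 178.3 / 52% = 342.885 kg.
Total product = 342.885 × 62.55 = 21447.4 kg.
Bags = ⌈21447.4 / 50⌉ = 429.

429 bags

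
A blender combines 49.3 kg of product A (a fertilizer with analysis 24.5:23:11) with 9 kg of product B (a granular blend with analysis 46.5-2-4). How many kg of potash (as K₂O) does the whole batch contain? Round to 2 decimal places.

5.78 kg K₂O

K₂O mass = 11%×49.3 + 4%×9 = 5.783 kg.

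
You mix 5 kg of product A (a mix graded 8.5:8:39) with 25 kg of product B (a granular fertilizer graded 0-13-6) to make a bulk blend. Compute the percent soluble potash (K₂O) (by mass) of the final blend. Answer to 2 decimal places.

Total mass = 5 + 25 = 30 kg.
K₂O mass = 39%×5 + 6%×25 = 3.45 kg.
% K₂O = 3.45 / 30 = 11.5%.

11.50% K₂O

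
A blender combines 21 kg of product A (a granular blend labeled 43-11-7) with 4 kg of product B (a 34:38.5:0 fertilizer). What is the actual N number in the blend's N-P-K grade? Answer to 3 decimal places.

41.560% N

Total mass = 21 + 4 = 25 kg.
N mass = 43%×21 + 34%×4 = 10.39 kg.
% N = 10.39 / 25 = 41.56%.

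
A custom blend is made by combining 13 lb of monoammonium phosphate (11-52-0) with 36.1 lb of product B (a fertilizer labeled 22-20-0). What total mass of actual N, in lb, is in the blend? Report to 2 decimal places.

N mass = 11%×13 + 22%×36.1 = 9.372 lb.

9.37 lb N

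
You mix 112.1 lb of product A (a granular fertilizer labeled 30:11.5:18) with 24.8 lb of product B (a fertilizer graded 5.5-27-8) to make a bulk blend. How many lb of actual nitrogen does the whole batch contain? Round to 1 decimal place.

35.0 lb N

N mass = 30%×112.1 + 5.5%×24.8 = 34.994 lb.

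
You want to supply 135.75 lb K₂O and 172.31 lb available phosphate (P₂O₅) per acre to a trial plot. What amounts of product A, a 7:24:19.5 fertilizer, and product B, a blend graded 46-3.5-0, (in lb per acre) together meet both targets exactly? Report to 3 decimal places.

696.154 lb product A, 149.516 lb product B

Let a = lb of product A, b = lb of product B (per acre).
K₂O: 0.195·a + 0·b = 135.75
P₂O₅: 0.24·a + 0.035·b = 172.31
From row1: a = (135.75 − 0·b) / 0.195.
Into row2: 0.24·(135.75 − 0·b)/0.195 + 0.035·b = 172.31 → b = 149.51648, a = 696.1538.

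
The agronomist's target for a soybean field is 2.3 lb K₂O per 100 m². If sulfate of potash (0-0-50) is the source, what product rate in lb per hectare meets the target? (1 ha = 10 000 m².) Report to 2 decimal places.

Product per 100 m² = 2.3 / 50% = 4.6 lb.
Convert to per hectare: 4.6 × 100 = 460 lb.

460.00 lb of product per hectare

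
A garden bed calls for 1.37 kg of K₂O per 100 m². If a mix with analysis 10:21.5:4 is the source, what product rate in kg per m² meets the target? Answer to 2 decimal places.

Product per 100 m² = 1.37 / 4% = 34.25 kg.
Convert to per m²: 34.25 × 0.01 = 0.3425 kg.

0.34 kg of product per sq m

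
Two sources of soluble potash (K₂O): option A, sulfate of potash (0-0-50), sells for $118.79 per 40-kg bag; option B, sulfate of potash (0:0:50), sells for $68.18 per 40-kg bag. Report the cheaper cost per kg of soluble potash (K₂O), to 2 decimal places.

option A: K₂O per bag = 40 × 50% = 20 kg; cost = 118.79 / 20 = $5.9395/kg K₂O.
option B: K₂O per bag = 40 × 50% = 20 kg; cost = 68.18 / 20 = $3.4090/kg K₂O.
option B is cheaper.

$3.41 per kg K₂O (option B)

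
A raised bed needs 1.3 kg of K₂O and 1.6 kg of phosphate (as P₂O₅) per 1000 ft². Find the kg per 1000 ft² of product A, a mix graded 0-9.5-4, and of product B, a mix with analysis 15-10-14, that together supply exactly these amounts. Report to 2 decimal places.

10.11 kg product A, 6.40 kg product B

With a, b = kg per 1000 ft² of product A and product B:
K₂O: 0.04·a + 0.14·b = 1.3
P₂O₅: 0.095·a + 0.1·b = 1.6
Eliminate b: (row1) − 0.14/0.1·(row2) → -0.093·a = -0.94, so a = 10.1075.
Then b = (1.6 − 0.095·10.1075) / 0.1 = 6.39785.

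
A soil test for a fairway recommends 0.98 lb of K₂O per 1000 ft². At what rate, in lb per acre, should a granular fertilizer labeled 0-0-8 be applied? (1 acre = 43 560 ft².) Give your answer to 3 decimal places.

Product per 1000 ft² = 0.98 / 8% = 12.25 lb.
Convert to per acre: 12.25 × 43.56 = 533.61 lb.

533.610 lb of product per acre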